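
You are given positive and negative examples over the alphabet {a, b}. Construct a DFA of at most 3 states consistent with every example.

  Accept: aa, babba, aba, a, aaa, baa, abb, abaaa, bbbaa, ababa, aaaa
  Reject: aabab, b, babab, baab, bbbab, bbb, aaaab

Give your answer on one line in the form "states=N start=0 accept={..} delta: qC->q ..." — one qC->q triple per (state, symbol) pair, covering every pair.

State merging on the prefix tree: take the shortest (then alphabetical) example prefix whose next move is undefined and point that move at state 0, else 1, else 2, ...; a target is out if some Accept/Reject pair would then sit in one state with the same input left (inseparable). If every existing state is out, open a new one.
a: 0a undefined. 0a->0: ok.
b: 0b undefined. 0b->0: no, aa/aabab meet in 0. Open state 1: 0b->1.
ba: 1a undefined. 1a->0: ok.
bb: 1b undefined. 1b->0: ok.
All examples now run through 2 states with every (state, symbol) defined. Accept strings end in {0}, Reject strings end in {1}; accept={0}.

states=2 start=0 accept={0} delta: 0a->0 0b->1 1a->0 1b->0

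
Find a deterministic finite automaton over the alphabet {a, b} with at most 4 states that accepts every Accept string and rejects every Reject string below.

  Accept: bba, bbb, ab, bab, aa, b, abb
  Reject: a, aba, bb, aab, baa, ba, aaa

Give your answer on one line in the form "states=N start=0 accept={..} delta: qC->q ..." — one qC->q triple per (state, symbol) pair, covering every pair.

State merging on the prefix tree: take the shortest (then alphabetical) example prefix whose next move is undefined and point that move at state 0, else 1, else 2, ...; a target is out if some Accept/Reject pair would then sit in one state with the same input left (inseparable). If every existing state is out, open a new one.
a: 0a undefined. 0a->0: no, ab/aab meet in 0 with "b" left. Open state 1: 0a->1.
b: 0b undefined. 0b->0: no, bba/a meet in 1. 0b->1: no, bba/aba meet in 1 with "ba" left. Open state 2: 0b->2.
aa: 1a undefined. 1a->0: no, b/aab meet in 2. 1a->1: no, ab/aab meet in 1 with "b" left. 1a->2: ok.
ab: 1b undefined. 1b->0: ok.
ba: 2a undefined. 2a->0: no, ab/ba meet in 0. 2a->1: no, aa/baa meet in 2. 2a->2: no, bab/bb meet in 2 with "b" left. Open state 3: 2a->3.
bb: 2b undefined. 2b->0: no, bba/a meet in 1. 2b->1: ok.
baa: 3a undefined. 3a->0: no, bbb/baa meet in 0. 3a->1: ok.
bab: 3b undefined. 3b->0: ok.
All examples now run through 4 states with every (state, symbol) defined. Accept strings end in {0,2}, Reject strings end in {1,3}; accept={0,2}.

states=4 start=0 accept={0,2} delta: 0a->1 0b->2 1a->2 1b->0 2a->3 2b->1 3a->1 3b->0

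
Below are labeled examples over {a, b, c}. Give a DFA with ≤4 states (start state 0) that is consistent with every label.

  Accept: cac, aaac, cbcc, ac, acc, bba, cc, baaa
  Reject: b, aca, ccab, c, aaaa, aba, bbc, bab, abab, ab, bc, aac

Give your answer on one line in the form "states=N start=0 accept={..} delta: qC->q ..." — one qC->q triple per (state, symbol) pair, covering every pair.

State merging on the prefix tree: take the shortest (then alphabetical) example prefix whose next move is undefined and point that move at state 0, else 1, else 2, ...; a target is out if some Accept/Reject pair would then sit in one state with the same input left (inseparable). If every existing state is out, open a new one.
a: 0a undefined. 0a->0: no, aaac/c meet in 0 with "c" left. Open state 1: 0a->1.
b: 0b undefined. 0b->0: ok.
c: 0c undefined. 0c->0: no, cbcc/b meet in 0. 0c->1: no, cac/aac meet in 1 with "ac" left. Open state 2: 0c->2.
aa: 1a undefined. 1a->0: ok.
ab: 1b undefined. 1b->0: no, bba/aba meet in 1. 1b->1: no, bba/bab meet in 1. 1b->2: ok.
ac: 1c undefined. 1c->0: no, aaac/b meet in 0. 1c->1: ok.
ca: 2a undefined. 2a->0: no, cac/c meet in 2. 2a->1: no, cac/aba meet in 1. 2a->2: ok.
cb: 2b undefined. 2b->0: ok.
cc: 2c undefined. 2c->0: no, cac/b meet in 0. 2c->1: ok.
All examples now run through 3 states with every (state, symbol) defined. Accept strings end in {1}, Reject strings end in {0,2}; accept={1}.

states=3 start=0 accept={1} delta: 0a->1 0b->0 0c->2 1a->0 1b->2 1c->1 2a->2 2b->0 2c->1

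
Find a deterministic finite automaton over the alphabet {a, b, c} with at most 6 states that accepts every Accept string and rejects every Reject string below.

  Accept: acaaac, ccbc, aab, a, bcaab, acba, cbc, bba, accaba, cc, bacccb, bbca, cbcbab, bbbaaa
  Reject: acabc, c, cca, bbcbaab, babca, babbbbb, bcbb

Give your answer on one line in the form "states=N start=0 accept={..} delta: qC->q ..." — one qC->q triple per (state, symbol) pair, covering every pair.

Fold the examples into a partial DFA from state 0: repeatedly fix the first undefined (state, symbol) met by the shortest-then-alphabetical prefix, trying targets in increasing order and rejecting any under which an Accept and a Reject string meet in one state with the same remainder; add a state when all current targets are rejected. Accepting states are where Accept strings end.
a: 0a undefined. 0a->0: ok.
b: 0b undefined. 0b->0: no, aab/babbbbb meet in 0. Open state 1: 0b->1.
c: 0c undefined. 0c->0: no, acaaac/c meet in 0. 0c->1: no, aab/c meet in 1. Open state 2: 0c->2.
ba: 1a undefined. 1a->0: ok.
bb: 1b undefined. 1b->0: no, aab/babbbbb meet in 1. 1b->1: no, aab/babbbbb meet in 1. 1b->2: no, bbca/cca meet in 2 with "ca" left. Open state 3: 1b->3.
bc: 1c undefined. 1c->0: no, a/babca meet in 0. 1c->1: no, a/babca meet in 0. 1c->2: ok.
cb: 2b undefined. 2b->0: no, aab/bcbb meet in 1. 2b->1: no, cbc/c meet in 2. 2b->2: no, acba/babca meet in 2 with "a" left. 2b->3: ok.
cc: 2c undefined. 2c->0: no, ccbc/c meet in 2. 2c->1: no, a/cca meet in 0. 2c->2: no, cc/c meet in 2. 2c->3: no, acba/cca meet in 3 with "a" left. Open state 4: 2c->4.
aca: 2a undefined. 2a->0: no, acaaac/acabc meet in 2. 2a->1: no, acaaac/c meet in 2. 2a->2: no, cbc/acabc meet in 3 with "c" left. 2a->3: ok.
bba: 3a undefined. 3a->0: no, acaaac/c meet in 2. 3a->1: no, acaaac/c meet in 2. 3a->2: no, bcaab/babca meet in 3. 3a->3: no, bcaab/bcbb meet in 3 with "b" left. 3a->4: ok.
bbb: 3b undefined. 3b->0: no, a/bcbb meet in 0. 3b->1: no, aab/babbbbb meet in 1. 3b->2: no, acba/acabc meet in 4. 3b->3: no, cbc/acabc meet in 3 with "c" left. 3b->4: no, acba/bcbb meet in 4. Open state 5: 3b->5.
bbc: 3c undefined. 3c->0: no, aab/bbcbaab meet in 1. 3c->1: ok.
cca: 4a undefined. 4a->0: no, acaaac/c meet in 2. 4a->1: no, acaaac/c meet in 2. 4a->2: ok.
ccb: 4b undefined. 4b->0: no, ccbc/c meet in 2. 4b->1: no, ccbc/c meet in 2. 4b->2: no, bcaab/c meet in 2. 4b->3: no, bcaab/bbcbaab meet in 3. 4b->4: ok.
bbba: 5a undefined. 5a->0: ok.
ccbc: 4c undefined. 4c->0: ok.
acabc: 5c undefined. 5c->0: no, ccbc/acabc meet in 0. 5c->1: no, aab/acabc meet in 1. 5c->2: ok.
babbbb: 5b undefined. 5b->0: no, aab/babbbbb meet in 1. 5b->1: ok.
All examples now run through 6 states with every (state, symbol) defined. Accept strings end in {0,1,4}, Reject strings end in {2,3,5}; accept={0,1,4}.

states=6 start=0 accept={0,1,4} delta: 0a->0 0b->1 0c->2 1a->0 1b->3 1c->2 2a->3 2b->3 2c->4 3a->4 3b->5 3c->1 4a->2 4b->4 4c->0 5a->0 5b->1 5c->2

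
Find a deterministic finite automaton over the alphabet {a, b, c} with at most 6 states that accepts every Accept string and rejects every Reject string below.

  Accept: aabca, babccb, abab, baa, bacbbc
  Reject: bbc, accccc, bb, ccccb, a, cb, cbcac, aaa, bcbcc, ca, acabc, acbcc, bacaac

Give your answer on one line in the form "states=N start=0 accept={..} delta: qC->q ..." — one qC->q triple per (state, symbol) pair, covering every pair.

states=4 start=0 accept={2} delta: 0a->0 0b->1 0c->0 1a->2 1b->0 1c->1 2a->2 2b->2 2c->3 3a->0 3b->3 3c->2

Fold the examples into a partial DFA from state 0: repeatedly fix the first undefined (state, symbol) met by the shortest-then-alphabetical prefix, trying targets in increasing order and rejecting any under which an Accept and a Reject string meet in one state with the same remainder; add a state when all current targets are rejected. Accepting states are where Accept strings end.
a: 0a undefined. 0a->0: ok.
b: 0b undefined. 0b->0: no, aabca/ca meet in 0 with "ca" left. Open state 1: 0b->1.
c: 0c undefined. 0c->0: ok.
ba: 1a undefined. 1a->0: no, abab/ccccb meet in 1. 1a->1: no, abab/bb meet in 1 with "b" left. Open state 2: 1a->2.
bb: 1b undefined. 1b->0: ok.
bc: 1c undefined. 1c->0: no, aabca/bbc meet in 0. 1c->1: ok.
baa: 2a undefined. 2a->0: no, baa/bbc meet in 0. 2a->1: no, baa/ccccb meet in 1. 2a->2: ok.
bab: 2b undefined. 2b->0: no, babccb/ccccb meet in 1. 2b->1: no, babccb/bbc meet in 0. 2b->2: ok.
bac: 2c undefined. 2c->0: no, babccb/ccccb meet in 1. 2c->1: no, babccb/bbc meet in 0. 2c->2: no, aabca/cbcac meet in 2. Open state 3: 2c->3.
baca: 3a undefined. 3a->0: ok.
bacb: 3b undefined. 3b->0: no, bacbbc/ccccb meet in 1. 3b->1: no, bacbbc/bbc meet in 0. 3b->2: no, bacbbc/cbcac meet in 3. 3b->3: ok.
babcc: 3c undefined. 3c->0: no, babccb/ccccb meet in 1. 3c->1: no, babccb/bbc meet in 0. 3c->2: ok.
All examples now run through 4 states with every (state, symbol) defined. Accept strings end in {2}, Reject strings end in {0,1,3}; accept={2}.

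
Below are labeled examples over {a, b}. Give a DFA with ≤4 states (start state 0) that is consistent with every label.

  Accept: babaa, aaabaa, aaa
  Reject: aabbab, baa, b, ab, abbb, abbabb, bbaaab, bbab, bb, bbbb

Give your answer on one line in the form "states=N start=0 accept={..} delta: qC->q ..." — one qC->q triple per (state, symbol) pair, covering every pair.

Grow the machine one transition at a time. Run the examples from 0; the earliest place one falls off (shortest prefix, ties alphabetical) gets sent to the lowest-numbered state that keeps every Accept/Reject pair distinguishable — a pair clashes when both reach the same state with identical unread suffix — and to a fresh state only if none does.
a: 0a undefined. 0a->0: no, aaabaa/baa meet in 0 with "baa" left. Open state 1: 0a->1.
b: 0b undefined. 0b->0: ok.
aa: 1a undefined. 1a->0: ok.
ab: 1b undefined. 1b->0: no, babaa/aabbab meet in 0. 1b->1: no, babaa/aabbab meet in 1. Open state 2: 1b->2.
abb: 2b undefined. 2b->0: ok.
baba: 2a undefined. 2a->0: ok.
All examples now run through 3 states with every (state, symbol) defined. Accept strings end in {1}, Reject strings end in {0,2}; accept={1}.

states=3 start=0 accept={1} delta: 0a->1 0b->0 1a->0 1b->2 2a->0 2b->0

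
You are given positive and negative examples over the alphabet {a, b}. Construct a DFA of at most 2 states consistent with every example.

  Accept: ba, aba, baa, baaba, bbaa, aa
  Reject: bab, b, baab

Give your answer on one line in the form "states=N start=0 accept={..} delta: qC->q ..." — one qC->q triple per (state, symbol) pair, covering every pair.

Grow the machine one transition at a time. Run the examples from 0; the earliest place one falls off (shortest prefix, ties alphabetical) gets sent to the lowest-numbered state that keeps every Accept/Reject pair distinguishable — a pair clashes when both reach the same state with identical unread suffix — and to a fresh state only if none does.
a: 0a undefined. 0a->0: ok.
b: 0b undefined. 0b->0: no, ba/bab meet in 0. Open state 1: 0b->1.
ba: 1a undefined. 1a->0: ok.
bb: 1b undefined. 1b->0: ok.
All examples now run through 2 states with every (state, symbol) defined. Accept strings end in {0}, Reject strings end in {1}; accept={0}.

states=2 start=0 accept={0} delta: 0a->0 0b->1 1a->0 1b->0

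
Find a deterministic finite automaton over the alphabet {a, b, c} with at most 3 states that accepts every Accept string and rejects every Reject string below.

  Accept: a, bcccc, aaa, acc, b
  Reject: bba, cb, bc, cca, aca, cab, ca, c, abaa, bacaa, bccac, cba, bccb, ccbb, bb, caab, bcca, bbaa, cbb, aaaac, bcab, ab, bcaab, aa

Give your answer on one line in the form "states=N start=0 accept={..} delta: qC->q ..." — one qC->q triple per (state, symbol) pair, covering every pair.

states=3 start=0 accept={1} delta: 0a->1 0b->1 0c->2 1a->0 1b->2 1c->2 2a->2 2b->2 2c->1

Grow the machine one transition at a time. Run the examples from 0; the earliest place one falls off (shortest prefix, ties alphabetical) gets sent to the lowest-numbered state that keeps every Accept/Reject pair distinguishable — a pair clashes when both reach the same state with identical unread suffix — and to a fresh state only if none does.
a: 0a undefined. 0a->0: no, a/aa meet in 0. Open state 1: 0a->1.
b: 0b undefined. 0b->0: no, a/bba meet in 1. 0b->1: ok.
c: 0c undefined. 0c->0: no, a/cb meet in 1. 0c->1: no, a/c meet in 1. Open state 2: 0c->2.
aa: 1a undefined. 1a->0: ok.
ab: 1b undefined. 1b->0: no, a/bba meet in 1. 1b->1: no, a/abaa meet in 1. 1b->2: ok.
ac: 1c undefined. 1c->0: no, a/aca meet in 1. 1c->1: no, a/bc meet in 1. 1c->2: ok.
ca: 2a undefined. 2a->0: no, a/cab meet in 1. 2a->1: no, a/bba meet in 1. 2a->2: ok.
cb: 2b undefined. 2b->0: no, a/cba meet in 1. 2b->1: no, a/cb meet in 1. 2b->2: ok.
cc: 2c undefined. 2c->0: no, a/cca meet in 1. 2c->1: ok.
All examples now run through 3 states with every (state, symbol) defined. Accept strings end in {1}, Reject strings end in {0,2}; accept={1}.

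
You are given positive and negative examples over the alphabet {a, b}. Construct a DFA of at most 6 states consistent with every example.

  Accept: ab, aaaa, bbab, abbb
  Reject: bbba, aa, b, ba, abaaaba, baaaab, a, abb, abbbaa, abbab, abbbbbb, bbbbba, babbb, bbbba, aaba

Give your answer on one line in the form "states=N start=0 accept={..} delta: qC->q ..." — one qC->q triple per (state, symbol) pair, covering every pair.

State merging on the prefix tree: take the shortest (then alphabetical) example prefix whose next move is undefined and point that move at state 0, else 1, else 2, ...; a target is out if some Accept/Reject pair would then sit in one state with the same input left (inseparable). If every existing state is out, open a new one.
a: 0a undefined. 0a->0: no, ab/b meet in 0 with "b" left. Open state 1: 0a->1.
b: 0b undefined. 0b->0: no, abbb/babbb meet in 1 with "bbb" left. 0b->1: ok.
aa: 1a undefined. 1a->0: no, ab/baaaab meet in 1 with "b" left. 1a->1: no, ab/baaaab meet in 1 with "b" left. Open state 2: 1a->2.
ab: 1b undefined. 1b->0: ok.
aaa: 2a undefined. 2a->0: no, aaaa/b meet in 1. 2a->1: no, ab/baaaab meet in 0. 2a->2: no, aaaa/bbba meet in 2. Open state 3: 2a->3.
aab: 2b undefined. 2b->0: no, ab/abbab meet in 0. 2b->1: ok.
aaaa: 3a undefined. 3a->0: no, ab/baaaab meet in 0. 3a->1: no, aaaa/b meet in 1. 3a->2: no, aaaa/bbba meet in 2. 3a->3: ok.
abaaab: 3b undefined. 3b->0: no, ab/baaaab meet in 0. 3b->1: ok.
All examples now run through 4 states with every (state, symbol) defined. Accept strings end in {0,3}, Reject strings end in {1,2}; accept={0,3}.

states=4 start=0 accept={0,3} delta: 0a->1 0b->1 1a->2 1b->0 2a->3 2b->1 3a->3 3b->1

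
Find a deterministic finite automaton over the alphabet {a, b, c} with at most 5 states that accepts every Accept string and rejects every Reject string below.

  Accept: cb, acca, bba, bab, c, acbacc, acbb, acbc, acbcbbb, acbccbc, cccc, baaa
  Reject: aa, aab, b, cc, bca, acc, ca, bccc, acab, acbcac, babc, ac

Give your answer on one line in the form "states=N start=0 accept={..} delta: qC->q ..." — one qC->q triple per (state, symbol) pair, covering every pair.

states=5 start=0 accept={1,4} delta: 0a->1 0b->0 0c->1 1a->0 1b->1 1c->2 2a->0 2b->3 2c->0 3a->2 3b->1 3c->4 4a->1 4b->1 4c->0

Fold the examples into a partial DFA from state 0: repeatedly fix the first undefined (state, symbol) met by the shortest-then-alphabetical prefix, trying targets in increasing order and rejecting any under which an Accept and a Reject string meet in one state with the same remainder; add a state when all current targets are rejected. Accepting states are where Accept strings end.
a: 0a undefined. 0a->0: no, c/ac meet in 0 with "c" left. Open state 1: 0a->1.
b: 0b undefined. 0b->0: ok.
c: 0c undefined. 0c->0: no, cb/b meet in 0. 0c->1: ok.
aa: 1a undefined. 1a->0: ok.
ac: 1c undefined. 1c->0: no, cb/acab meet in 1 with "b" left. 1c->1: no, acca/aa meet in 0. Open state 2: 1c->2.
cb: 1b undefined. 1b->0: no, cb/aa meet in 0. 1b->1: ok.
aca: 2a undefined. 2a->0: ok.
acb: 2b undefined. 2b->0: no, cb/acbcac meet in 1. 2b->1: no, cb/acbcac meet in 1. 2b->2: no, acbacc/cc meet in 2. Open state 3: 2b->3.
acc: 2c undefined. 2c->0: ok.
acba: 3a undefined. 3a->0: no, acbacc/cc meet in 2. 3a->1: no, acbacc/aa meet in 0. 3a->2: ok.
acbb: 3b undefined. 3b->0: no, acbb/aa meet in 0. 3b->1: ok.
acbc: 3c undefined. 3c->0: no, acbc/aa meet in 0. 3c->1: no, cb/acbcac meet in 1. 3c->2: no, cb/acbcac meet in 1. 3c->3: no, acbccbc/cc meet in 2. Open state 4: 3c->4.
acbca: 4a undefined. 4a->0: no, cb/acbcac meet in 1. 4a->1: ok.
acbcb: 4b undefined. 4b->0: no, acbcbbb/aa meet in 0. 4b->1: ok.
acbcc: 4c undefined. 4c->0: ok.
All examples now run through 5 states with every (state, symbol) defined. Accept strings end in {1,4}, Reject strings end in {0,2}; accept={1,4}.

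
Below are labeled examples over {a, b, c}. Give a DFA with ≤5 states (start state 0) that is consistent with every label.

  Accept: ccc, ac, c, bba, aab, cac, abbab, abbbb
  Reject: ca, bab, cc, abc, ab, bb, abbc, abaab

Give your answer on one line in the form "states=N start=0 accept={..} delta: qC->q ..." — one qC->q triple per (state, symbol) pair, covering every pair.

Fold the examples into a partial DFA from state 0: repeatedly fix the first undefined (state, symbol) met by the shortest-then-alphabetical prefix, trying targets in increasing order and rejecting any under which an Accept and a Reject string meet in one state with the same remainder; add a state when all current targets are rejected. Accepting states are where Accept strings end.
a: 0a undefined. 0a->0: no, aab/ab meet in 0 with "b" left. Open state 1: 0a->1.
b: 0b undefined. 0b->0: ok.
c: 0c undefined. 0c->0: no, ccc/cc meet in 0. 0c->1: no, ac/cc meet in 1 with "c" left. Open state 2: 0c->2.
aa: 1a undefined. 1a->0: no, aab/bb meet in 0. 1a->1: no, aab/bab meet in 1 with "b" left. 1a->2: ok.
ab: 1b undefined. 1b->0: no, c/abc meet in 2. 1b->1: no, ac/abc meet in 1 with "c" left. 1b->2: no, c/bab meet in 2. Open state 3: 1b->3.
ac: 1c undefined. 1c->0: no, ac/bb meet in 0. 1c->1: ok.
ca: 2a undefined. 2a->0: ok.
cc: 2c undefined. 2c->0: ok.
aab: 2b undefined. 2b->0: no, aab/ca meet in 0. 2b->1: ok.
aba: 3a undefined. 3a->0: ok.
abb: 3b undefined. 3b->0: no, ccc/abbc meet in 2. 3b->1: no, ac/abbc meet in 1. 3b->2: no, abbab/ca meet in 0. 3b->3: no, abbab/ca meet in 0. Open state 4: 3b->4.
abc: 3c undefined. 3c->0: ok.
abba: 4a undefined. 4a->0: no, abbab/ca meet in 0. 4a->1: no, abbab/bab meet in 3. 4a->2: ok.
abbb: 4b undefined. 4b->0: no, abbbb/ca meet in 0. 4b->1: no, abbbb/bab meet in 3. 4b->2: ok.
abbc: 4c undefined. 4c->0: ok.
All examples now run through 5 states with every (state, symbol) defined. Accept strings end in {1,2}, Reject strings end in {0,3}; accept={1,2}.

states=5 start=0 accept={1,2} delta: 0a->1 0b->0 0c->2 1a->2 1b->3 1c->1 2a->0 2b->1 2c->0 3a->0 3b->4 3c->0 4a->2 4b->2 4c->0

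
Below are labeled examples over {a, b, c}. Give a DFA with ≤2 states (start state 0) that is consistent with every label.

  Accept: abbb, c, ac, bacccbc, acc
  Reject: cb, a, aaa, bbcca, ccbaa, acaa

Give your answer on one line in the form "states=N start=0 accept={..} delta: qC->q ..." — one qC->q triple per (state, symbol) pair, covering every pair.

Fold the examples into a partial DFA from state 0: repeatedly fix the first undefined (state, symbol) met by the shortest-then-alphabetical prefix, trying targets in increasing order and rejecting any under which an Accept and a Reject string meet in one state with the same remainder; add a state when all current targets are rejected. Accepting states are where Accept strings end.
a: 0a undefined. 0a->0: ok.
b: 0b undefined. 0b->0: no, abbb/a meet in 0. Open state 1: 0b->1.
c: 0c undefined. 0c->0: no, c/a meet in 0. 0c->1: ok.
ba: 1a undefined. 1a->0: ok.
bb: 1b undefined. 1b->0: ok.
cc: 1c undefined. 1c->0: no, acc/cb meet in 0. 1c->1: ok.
All examples now run through 2 states with every (state, symbol) defined. Accept strings end in {1}, Reject strings end in {0}; accept={1}.

states=2 start=0 accept={1} delta: 0a->0 0b->1 0c->1 1a->0 1b->0 1c->1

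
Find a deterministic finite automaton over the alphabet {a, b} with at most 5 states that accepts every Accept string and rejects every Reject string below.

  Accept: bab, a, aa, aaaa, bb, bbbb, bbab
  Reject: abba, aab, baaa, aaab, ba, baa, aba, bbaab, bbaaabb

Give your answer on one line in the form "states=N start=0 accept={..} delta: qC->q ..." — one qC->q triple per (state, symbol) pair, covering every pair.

states=4 start=0 accept={0,2} delta: 0a->0 0b->1 1a->1 1b->2 2a->3 2b->1 3a->2 3b->0

Grow the machine one transition at a time. Run the examples from 0; the earliest place one falls off (shortest prefix, ties alphabetical) gets sent to the lowest-numbered state that keeps every Accept/Reject pair distinguishable — a pair clashes when both reach the same state with identical unread suffix — and to a fresh state only if none does.
a: 0a undefined. 0a->0: ok.
b: 0b undefined. 0b->0: no, bab/abba meet in 0. Open state 1: 0b->1.
ba: 1a undefined. 1a->0: no, bab/aab meet in 1. 1a->1: ok.
bb: 1b undefined. 1b->0: no, bab/abba meet in 0. 1b->1: no, bab/abba meet in 1. Open state 2: 1b->2.
bba: 2a undefined. 2a->0: no, bab/bbaaabb meet in 2. 2a->1: no, bab/bbaab meet in 2. 2a->2: no, bab/abba meet in 2. Open state 3: 2a->3.
bbb: 2b undefined. 2b->0: no, bbbb/aab meet in 1. 2b->1: ok.
bbaa: 3a undefined. 3a->0: no, bab/bbaaabb meet in 2. 3a->1: no, bab/bbaab meet in 2. 3a->2: ok.
bbab: 3b undefined. 3b->0: ok.
All examples now run through 4 states with every (state, symbol) defined. Accept strings end in {0,2}, Reject strings end in {1,3}; accept={0,2}.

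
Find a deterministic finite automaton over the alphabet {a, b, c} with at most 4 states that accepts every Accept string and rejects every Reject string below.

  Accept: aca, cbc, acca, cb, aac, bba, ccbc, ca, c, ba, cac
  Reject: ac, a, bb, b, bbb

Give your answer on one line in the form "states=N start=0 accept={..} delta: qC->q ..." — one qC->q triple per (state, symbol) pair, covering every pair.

Grow the machine one transition at a time. Run the examples from 0; the earliest place one falls off (shortest prefix, ties alphabetical) gets sent to the lowest-numbered state that keeps every Accept/Reject pair distinguishable — a pair clashes when both reach the same state with identical unread suffix — and to a fresh state only if none does.
a: 0a undefined. 0a->0: no, aac/ac meet in 0 with "c" left. Open state 1: 0a->1.
b: 0b undefined. 0b->0: no, bba/a meet in 1. 0b->1: ok.
c: 0c undefined. 0c->0: no, cbc/ac meet in 1 with "c" left. 0c->1: no, cb/bb meet in 1 with "b" left. Open state 2: 0c->2.
aa: 1a undefined. 1a->0: ok.
ac: 1c undefined. 1c->0: no, aca/a meet in 1. 1c->1: ok.
bb: 1b undefined. 1b->0: no, aca/bb meet in 0. 1b->1: ok.
ca: 2a undefined. 2a->0: ok.
cb: 2b undefined. 2b->0: ok.
cc: 2c undefined. 2c->0: no, ccbc/ac meet in 1. 2c->1: no, ccbc/ac meet in 1. 2c->2: ok.
All examples now run through 3 states with every (state, symbol) defined. Accept strings end in {0,2}, Reject strings end in {1}; accept={0,2}.

states=3 start=0 accept={0,2} delta: 0a->1 0b->1 0c->2 1a->0 1b->1 1c->1 2a->0 2b->0 2c->2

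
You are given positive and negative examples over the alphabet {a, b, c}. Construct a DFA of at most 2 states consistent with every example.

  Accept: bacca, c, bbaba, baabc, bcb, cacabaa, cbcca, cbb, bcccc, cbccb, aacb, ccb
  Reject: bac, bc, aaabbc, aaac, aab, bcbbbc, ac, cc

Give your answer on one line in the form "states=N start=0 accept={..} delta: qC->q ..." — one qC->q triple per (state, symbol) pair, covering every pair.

states=2 start=0 accept={1} delta: 0a->1 0b->1 0c->1 1a->1 1b->0 1c->0

Grow the machine one transition at a time. Run the examples from 0; the earliest place one falls off (shortest prefix, ties alphabetical) gets sent to the lowest-numbered state that keeps every Accept/Reject pair distinguishable — a pair clashes when both reach the same state with identical unread suffix — and to a fresh state only if none does.
a: 0a undefined. 0a->0: no, c/aaac meet in 0 with "c" left. Open state 1: 0a->1.
b: 0b undefined. 0b->0: no, c/bc meet in 0 with "c" left. 0b->1: ok.
c: 0c undefined. 0c->0: no, c/cc meet in 0. 0c->1: ok.
aa: 1a undefined. 1a->0: no, c/bac meet in 1. 1a->1: ok.
ac: 1c undefined. 1c->0: ok.
bb: 1b undefined. 1b->0: ok.
All examples now run through 2 states with every (state, symbol) defined. Accept strings end in {1}, Reject strings end in {0}; accept={1}.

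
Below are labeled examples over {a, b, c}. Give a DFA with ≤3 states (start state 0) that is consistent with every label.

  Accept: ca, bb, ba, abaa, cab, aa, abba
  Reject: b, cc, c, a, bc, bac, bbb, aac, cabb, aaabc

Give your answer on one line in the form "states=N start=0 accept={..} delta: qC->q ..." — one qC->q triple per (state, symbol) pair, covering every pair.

states=3 start=0 accept={0,2} delta: 0a->1 0b->1 0c->1 1a->2 1b->0 1c->1 2a->0 2b->0 2c->1

Grow the machine one transition at a time. Run the examples from 0; the earliest place one falls off (shortest prefix, ties alphabetical) gets sent to the lowest-numbered state that keeps every Accept/Reject pair distinguishable — a pair clashes when both reach the same state with identical unread suffix — and to a fresh state only if none does.
a: 0a undefined. 0a->0: no, aa/a meet in 0. Open state 1: 0a->1.
b: 0b undefined. 0b->0: no, bb/b meet in 0. 0b->1: ok.
c: 0c undefined. 0c->0: no, ca/b meet in 1. 0c->1: ok.
aa: 1a undefined. 1a->0: no, bb/cabb meet in 1 with "b" left. 1a->1: no, ca/b meet in 1. Open state 2: 1a->2.
ab: 1b undefined. 1b->0: ok.
bc: 1c undefined. 1c->0: no, bb/cc meet in 0. 1c->1: ok.
aaa: 2a undefined. 2a->0: ok.
aac: 2c undefined. 2c->0: no, bb/bac meet in 0. 2c->1: ok.
cab: 2b undefined. 2b->0: ok.
All examples now run through 3 states with every (state, symbol) defined. Accept strings end in {0,2}, Reject strings end in {1}; accept={0,2}.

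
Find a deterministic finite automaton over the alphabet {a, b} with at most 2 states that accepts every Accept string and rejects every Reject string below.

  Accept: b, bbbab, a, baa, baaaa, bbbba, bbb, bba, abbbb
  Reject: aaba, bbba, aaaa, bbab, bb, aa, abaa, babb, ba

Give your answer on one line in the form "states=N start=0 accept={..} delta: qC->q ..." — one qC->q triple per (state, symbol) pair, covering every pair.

states=2 start=0 accept={1} delta: 0a->1 0b->1 1a->0 1b->0

Grow the machine one transition at a time. Run the examples from 0; the earliest place one falls off (shortest prefix, ties alphabetical) gets sent to the lowest-numbered state that keeps every Accept/Reject pair distinguishable — a pair clashes when both reach the same state with identical unread suffix — and to a fresh state only if none does.
a: 0a undefined. 0a->0: no, a/aaaa meet in 0. Open state 1: 0a->1.
b: 0b undefined. 0b->0: no, b/bb meet in 0. 0b->1: ok.
aa: 1a undefined. 1a->0: ok.
ab: 1b undefined. 1b->0: ok.
All examples now run through 2 states with every (state, symbol) defined. Accept strings end in {1}, Reject strings end in {0}; accept={1}.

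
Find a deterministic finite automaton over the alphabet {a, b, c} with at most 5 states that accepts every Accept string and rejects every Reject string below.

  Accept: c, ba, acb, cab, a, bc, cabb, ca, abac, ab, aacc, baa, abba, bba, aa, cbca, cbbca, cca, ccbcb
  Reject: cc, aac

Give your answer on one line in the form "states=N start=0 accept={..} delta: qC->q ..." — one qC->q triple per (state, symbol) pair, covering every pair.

Grow the machine one transition at a time. Run the examples from 0; the earliest place one falls off (shortest prefix, ties alphabetical) gets sent to the lowest-numbered state that keeps every Accept/Reject pair distinguishable — a pair clashes when both reach the same state with identical unread suffix — and to a fresh state only if none does.
a: 0a undefined. 0a->0: no, c/aac meet in 0 with "c" left. Open state 1: 0a->1.
b: 0b undefined. 0b->0: ok.
c: 0c undefined. 0c->0: no, c/cc meet in 0. 0c->1: ok.
aa: 1a undefined. 1a->0: no, c/aac meet in 1. 1a->1: ok.
ab: 1b undefined. 1b->0: no, abac/cc meet in 1 with "c" left. 1b->1: no, abac/cc meet in 1 with "c" left. Open state 2: 1b->2.
ac: 1c undefined. 1c->0: no, acb/cc meet in 0. 1c->1: no, c/cc meet in 1. 1c->2: no, cab/cc meet in 2. Open state 3: 1c->3.
aba: 2a undefined. 2a->0: ok.
abb: 2b undefined. 2b->0: ok.
acb: 3b undefined. 3b->0: ok.
cbc: 2c undefined. 2c->0: ok.
cca: 3a undefined. 3a->0: ok.
aacc: 3c undefined. 3c->0: ok.
All examples now run through 4 states with every (state, symbol) defined. Accept strings end in {0,1,2}, Reject strings end in {3}; accept={0,1,2}.

states=4 start=0 accept={0,1,2} delta: 0a->1 0b->0 0c->1 1a->1 1b->2 1c->3 2a->0 2b->0 2c->0 3a->0 3b->0 3c->0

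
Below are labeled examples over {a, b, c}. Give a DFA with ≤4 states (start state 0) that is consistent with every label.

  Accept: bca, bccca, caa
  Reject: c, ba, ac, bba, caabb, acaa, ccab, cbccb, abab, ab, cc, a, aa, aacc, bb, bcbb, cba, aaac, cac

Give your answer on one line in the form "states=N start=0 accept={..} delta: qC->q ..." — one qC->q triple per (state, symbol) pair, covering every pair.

states=4 start=0 accept={3} delta: 0a->1 0b->0 0c->2 1a->0 1b->0 1c->0 2a->3 2b->0 2c->0 3a->3 3b->0 3c->0

State merging on the prefix tree: take the shortest (then alphabetical) example prefix whose next move is undefined and point that move at state 0, else 1, else 2, ...; a target is out if some Accept/Reject pair would then sit in one state with the same input left (inseparable). If every existing state is out, open a new one.
a: 0a undefined. 0a->0: no, caa/acaa meet in 0 with "caa" left. Open state 1: 0a->1.
b: 0b undefined. 0b->0: ok.
c: 0c undefined. 0c->0: no, bca/ba meet in 1. 0c->1: no, bca/aa meet in 1 with "a" left. Open state 2: 0c->2.
aa: 1a undefined. 1a->0: ok.
ab: 1b undefined. 1b->0: ok.
ac: 1c undefined. 1c->0: ok.
ca: 2a undefined. 2a->0: no, bca/ac meet in 0. 2a->1: no, bca/ba meet in 1. 2a->2: no, bca/c meet in 2. Open state 3: 2a->3.
cb: 2b undefined. 2b->0: ok.
cc: 2c undefined. 2c->0: ok.
caa: 3a undefined. 3a->0: no, caa/ac meet in 0. 3a->1: no, caa/ba meet in 1. 3a->2: no, caa/c meet in 2. 3a->3: ok.
cac: 3c undefined. 3c->0: ok.
caab: 3b undefined. 3b->0: ok.
All examples now run through 4 states with every (state, symbol) defined. Accept strings end in {3}, Reject strings end in {0,1,2}; accept={3}.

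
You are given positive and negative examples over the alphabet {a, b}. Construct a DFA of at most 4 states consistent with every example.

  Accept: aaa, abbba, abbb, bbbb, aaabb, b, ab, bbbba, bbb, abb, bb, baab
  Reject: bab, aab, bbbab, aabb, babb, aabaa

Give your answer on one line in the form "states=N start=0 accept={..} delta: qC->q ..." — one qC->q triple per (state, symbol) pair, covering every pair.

states=4 start=0 accept={0,1} delta: 0a->1 0b->1 1a->2 1b->0 2a->0 2b->3 3a->1 3b->2

State merging on the prefix tree: take the shortest (then alphabetical) example prefix whose next move is undefined and point that move at state 0, else 1, else 2, ...; a target is out if some Accept/Reject pair would then sit in one state with the same input left (inseparable). If every existing state is out, open a new one.
a: 0a undefined. 0a->0: no, aaabb/aabb meet in 0 with "bb" left. Open state 1: 0a->1.
b: 0b undefined. 0b->0: no, ab/bab meet in 1 with "b" left. 0b->1: ok.
aa: 1a undefined. 1a->0: no, aaa/bab meet in 1. 1a->1: no, aaabb/aabb meet in 1 with "bb" left. Open state 2: 1a->2.
ab: 1b undefined. 1b->0: ok.
aaa: 2a undefined. 2a->0: ok.
aab: 2b undefined. 2b->0: no, aaa/bab meet in 0. 2b->1: no, aaa/aabb meet in 0. 2b->2: no, abbba/aabaa meet in 1. Open state 3: 2b->3.
aaba: 3a undefined. 3a->0: no, abbba/aabaa meet in 1. 3a->1: ok.
aabb: 3b undefined. 3b->0: no, aaa/aabb meet in 0. 3b->1: no, abbba/aabb meet in 1. 3b->2: ok.
All examples now run through 4 states with every (state, symbol) defined. Accept strings end in {0,1}, Reject strings end in {2,3}; accept={0,1}.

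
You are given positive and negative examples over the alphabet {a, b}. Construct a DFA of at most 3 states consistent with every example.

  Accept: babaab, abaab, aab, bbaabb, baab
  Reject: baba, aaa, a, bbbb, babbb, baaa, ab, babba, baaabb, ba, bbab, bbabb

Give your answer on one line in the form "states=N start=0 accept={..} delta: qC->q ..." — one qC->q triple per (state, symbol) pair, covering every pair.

states=3 start=0 accept={2} delta: 0a->1 0b->0 1a->2 1b->0 2a->0 2b->2

Fold the examples into a partial DFA from state 0: repeatedly fix the first undefined (state, symbol) met by the shortest-then-alphabetical prefix, trying targets in increasing order and rejecting any under which an Accept and a Reject string meet in one state with the same remainder; add a state when all current targets are rejected. Accepting states are where Accept strings end.
a: 0a undefined. 0a->0: no, aab/ab meet in 0 with "b" left. Open state 1: 0a->1.
b: 0b undefined. 0b->0: ok.
aa: 1a undefined. 1a->0: no, aab/bbbb meet in 0. 1a->1: no, aab/ab meet in 1 with "b" left. Open state 2: 1a->2.
ab: 1b undefined. 1b->0: ok.
aaa: 2a undefined. 2a->0: ok.
aab: 2b undefined. 2b->0: no, babaab/aaa meet in 0. 2b->1: no, babaab/baba meet in 1. 2b->2: ok.
All examples now run through 3 states with every (state, symbol) defined. Accept strings end in {2}, Reject strings end in {0,1}; accept={2}.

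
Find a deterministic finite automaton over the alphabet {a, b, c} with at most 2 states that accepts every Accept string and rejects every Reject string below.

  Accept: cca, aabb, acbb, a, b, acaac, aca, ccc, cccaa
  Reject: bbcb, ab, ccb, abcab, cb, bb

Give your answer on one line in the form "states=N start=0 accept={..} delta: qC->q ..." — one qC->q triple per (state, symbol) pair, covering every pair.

Fold the examples into a partial DFA from state 0: repeatedly fix the first undefined (state, symbol) met by the shortest-then-alphabetical prefix, trying targets in increasing order and rejecting any under which an Accept and a Reject string meet in one state with the same remainder; add a state when all current targets are rejected. Accepting states are where Accept strings end.
a: 0a undefined. 0a->0: no, aabb/bb meet in 0 with "bb" left. Open state 1: 0a->1.
b: 0b undefined. 0b->0: no, b/bb meet in 0. 0b->1: ok.
c: 0c undefined. 0c->0: no, cca/ccb meet in 1. 0c->1: ok.
aa: 1a undefined. 1a->0: no, aabb/ab meet in 1 with "b" left. 1a->1: ok.
ab: 1b undefined. 1b->0: ok.
ac: 1c undefined. 1c->0: no, cca/ccb meet in 1. 1c->1: ok.
All examples now run through 2 states with every (state, symbol) defined. Accept strings end in {1}, Reject strings end in {0}; accept={1}.

states=2 start=0 accept={1} delta: 0a->1 0b->1 0c->1 1a->1 1b->0 1c->1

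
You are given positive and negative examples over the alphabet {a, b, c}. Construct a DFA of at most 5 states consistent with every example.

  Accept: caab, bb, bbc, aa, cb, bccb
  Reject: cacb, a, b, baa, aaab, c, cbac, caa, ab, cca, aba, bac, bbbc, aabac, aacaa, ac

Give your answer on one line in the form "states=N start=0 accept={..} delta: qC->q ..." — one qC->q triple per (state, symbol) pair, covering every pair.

states=5 start=0 accept={0,3} delta: 0a->1 0b->2 0c->2 1a->0 1b->2 1c->1 2a->2 2b->3 2c->4 3a->0 3b->0 3c->0 4a->1 4b->1 4c->2

State merging on the prefix tree: take the shortest (then alphabetical) example prefix whose next move is undefined and point that move at state 0, else 1, else 2, ...; a target is out if some Accept/Reject pair would then sit in one state with the same input left (inseparable). If every existing state is out, open a new one.
a: 0a undefined. 0a->0: no, aa/a meet in 0. Open state 1: 0a->1.
b: 0b undefined. 0b->0: no, bb/b meet in 0. 0b->1: no, bb/ab meet in 1 with "b" left. Open state 2: 0b->2.
c: 0c undefined. 0c->0: no, aa/caa meet in 1 with "a" left. 0c->1: no, caab/aaab meet in 1 with "aab" left. 0c->2: ok.
aa: 1a undefined. 1a->0: ok.
ab: 1b undefined. 1b->0: no, aa/aaab meet in 0. 1b->1: no, aa/aba meet in 0. 1b->2: ok.
ac: 1c undefined. 1c->0: no, aa/ac meet in 0. 1c->1: ok.
ba: 2a undefined. 2a->0: no, caab/b meet in 2. 2a->1: no, caab/cacb meet in 2. 2a->2: ok.
bb: 2b undefined. 2b->0: no, bbc/b meet in 2. 2b->1: no, caab/a meet in 1. 2b->2: no, caab/b meet in 2. Open state 3: 2b->3.
bc: 2c undefined. 2c->0: no, aa/bac meet in 0. 2c->1: no, aa/cca meet in 0. 2c->2: no, caab/cacb meet in 3. 2c->3: no, caab/bac meet in 3. Open state 4: 2c->4.
bbb: 3b undefined. 3b->0: ok.
bbc: 3c undefined. 3c->0: ok.
bcc: 4c undefined. 4c->0: no, bccb/b meet in 2. 4c->1: no, bccb/b meet in 2. 4c->2: ok.
cba: 3a undefined. 3a->0: ok.
cca: 4a undefined. 4a->0: no, bbc/cca meet in 0. 4a->1: ok.
cacb: 4b undefined. 4b->0: no, bbc/cacb meet in 0. 4b->1: ok.
All examples now run through 5 states with every (state, symbol) defined. Accept strings end in {0,3}, Reject strings end in {1,2,4}; accept={0,3}.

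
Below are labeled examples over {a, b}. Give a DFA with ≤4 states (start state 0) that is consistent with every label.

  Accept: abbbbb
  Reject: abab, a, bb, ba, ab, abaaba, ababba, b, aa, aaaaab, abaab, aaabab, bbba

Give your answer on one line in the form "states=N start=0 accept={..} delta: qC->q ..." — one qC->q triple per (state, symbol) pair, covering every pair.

states=4 start=0 accept={3} delta: 0a->0 0b->1 1a->0 1b->2 2a->0 2b->3 3a->0 3b->2

State merging on the prefix tree: take the shortest (then alphabetical) example prefix whose next move is undefined and point that move at state 0, else 1, else 2, ...; a target is out if some Accept/Reject pair would then sit in one state with the same input left (inseparable). If every existing state is out, open a new one.
a: 0a undefined. 0a->0: ok.
b: 0b undefined. 0b->0: no, abbbbb/abab meet in 0. Open state 1: 0b->1.
ba: 1a undefined. 1a->0: ok.
bb: 1b undefined. 1b->0: no, abbbbb/abab meet in 1. 1b->1: no, abbbbb/abab meet in 1. Open state 2: 1b->2.
bbb: 2b undefined. 2b->0: no, abbbbb/bb meet in 2. 2b->1: no, abbbbb/abab meet in 1. 2b->2: no, abbbbb/bb meet in 2. Open state 3: 2b->3.
bbba: 3a undefined. 3a->0: ok.
abbbb: 3b undefined. 3b->0: no, abbbbb/abab meet in 1. 3b->1: no, abbbbb/bb meet in 2. 3b->2: ok.
ababba: 2a undefined. 2a->0: ok.
All examples now run through 4 states with every (state, symbol) defined. Accept strings end in {3}, Reject strings end in {0,1,2}; accept={3}.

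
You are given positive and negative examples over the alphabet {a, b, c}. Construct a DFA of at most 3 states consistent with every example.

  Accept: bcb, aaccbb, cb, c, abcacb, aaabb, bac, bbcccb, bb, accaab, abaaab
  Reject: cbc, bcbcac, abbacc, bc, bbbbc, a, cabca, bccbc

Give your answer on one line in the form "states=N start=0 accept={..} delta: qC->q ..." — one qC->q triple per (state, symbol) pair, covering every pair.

Fold the examples into a partial DFA from state 0: repeatedly fix the first undefined (state, symbol) met by the shortest-then-alphabetical prefix, trying targets in increasing order and rejecting any under which an Accept and a Reject string meet in one state with the same remainder; add a state when all current targets are rejected. Accepting states are where Accept strings end.
a: 0a undefined. 0a->0: ok.
b: 0b undefined. 0b->0: no, c/bc meet in 0 with "c" left. Open state 1: 0b->1.
c: 0c undefined. 0c->0: no, c/a meet in 0. 0c->1: ok.
ba: 1a undefined. 1a->0: ok.
bb: 1b undefined. 1b->0: no, cb/a meet in 0. 1b->1: ok.
bc: 1c undefined. 1c->0: no, bcb/bcbcac meet in 1. 1c->1: no, bcb/cbc meet in 1. Open state 2: 1c->2.
bcb: 2b undefined. 2b->0: no, bcb/a meet in 0. 2b->1: ok.
bcc: 2c undefined. 2c->0: ok.
abca: 2a undefined. 2a->0: no, bcb/bcbcac meet in 1. 2a->1: no, bcb/cabca meet in 1. 2a->2: ok.
All examples now run through 3 states with every (state, symbol) defined. Accept strings end in {1}, Reject strings end in {0,2}; accept={1}.

states=3 start=0 accept={1} delta: 0a->0 0b->1 0c->1 1a->0 1b->1 1c->2 2a->2 2b->1 2c->0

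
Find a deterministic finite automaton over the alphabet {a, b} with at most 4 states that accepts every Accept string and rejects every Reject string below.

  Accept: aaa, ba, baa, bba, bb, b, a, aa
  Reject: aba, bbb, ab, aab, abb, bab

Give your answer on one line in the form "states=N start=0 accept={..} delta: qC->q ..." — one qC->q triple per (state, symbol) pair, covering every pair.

states=4 start=0 accept={1,2} delta: 0a->1 0b->2 1a->1 1b->3 2a->1 2b->1 3a->0 3b->0

Grow the machine one transition at a time. Run the examples from 0; the earliest place one falls off (shortest prefix, ties alphabetical) gets sent to the lowest-numbered state that keeps every Accept/Reject pair distinguishable — a pair clashes when both reach the same state with identical unread suffix — and to a fresh state only if none does.
a: 0a undefined. 0a->0: no, ba/aba meet in 0 with "ba" left. Open state 1: 0a->1.
b: 0b undefined. 0b->0: no, bb/bbb meet in 0. 0b->1: no, bba/aba meet in 1 with "ba" left. Open state 2: 0b->2.
aa: 1a undefined. 1a->0: no, b/aab meet in 2. 1a->1: ok.
ab: 1b undefined. 1b->0: no, aaa/aba meet in 1. 1b->1: no, aaa/aba meet in 1. 1b->2: no, ba/aba meet in 2 with "a" left. Open state 3: 1b->3.
ba: 2a undefined. 2a->0: no, b/bab meet in 2. 2a->1: ok.
bb: 2b undefined. 2b->0: no, b/bbb meet in 2. 2b->1: ok.
aba: 3a undefined. 3a->0: ok.
abb: 3b undefined. 3b->0: ok.
All examples now run through 4 states with every (state, symbol) defined. Accept strings end in {1,2}, Reject strings end in {0,3}; accept={1,2}.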